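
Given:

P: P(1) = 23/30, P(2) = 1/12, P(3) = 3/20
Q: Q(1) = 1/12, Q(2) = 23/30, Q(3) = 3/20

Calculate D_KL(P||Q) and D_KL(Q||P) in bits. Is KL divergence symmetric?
D_KL(P||Q) = 2.1878 bits, D_KL(Q||P) = 2.1878 bits. The two values coincide for this particular pair, but no — KL divergence is not symmetric in general.

D_KL(P||Q) = Σ P(x) log₂(P(x)/Q(x))

Computing term by term:
  P(1)·log₂(P(1)/Q(1)) = (23/30)·log₂((23/30)/(1/12)) = 2.45459
  P(2)·log₂(P(2)/Q(2)) = (1/12)·log₂((1/12)/(23/30)) = -0.26680
  P(3)·log₂(P(3)/Q(3)) = (3/20)·log₂((3/20)/(3/20)) = 0.00000

D_KL(P||Q) = 2.45459 - 0.26680 + 0.00000 = 2.18779 ≈ 2.1878 bits

D_KL(Q||P) = Σ Q(x) log₂(Q(x)/P(x))

Computing term by term:
  Q(1)·log₂(Q(1)/P(1)) = (1/12)·log₂((1/12)/(23/30)) = -0.26680
  Q(2)·log₂(Q(2)/P(2)) = (23/30)·log₂((23/30)/(1/12)) = 2.45459
  Q(3)·log₂(Q(3)/P(3)) = (3/20)·log₂((3/20)/(3/20)) = 0.00000

D_KL(Q||P) = -0.26680 + 2.45459 + 0.00000 = 2.18779 ≈ 2.1878 bits

These ARE equal here. Q is P with outcomes relabeled (Q(1) = P(2), Q(2) = P(1)) by a relabeling that is its own inverse, so the two sums contain exactly the same terms in a different order. This is a special case — KL divergence is not symmetric in general: D_KL(P||Q) ≠ D_KL(Q||P) for most P, Q.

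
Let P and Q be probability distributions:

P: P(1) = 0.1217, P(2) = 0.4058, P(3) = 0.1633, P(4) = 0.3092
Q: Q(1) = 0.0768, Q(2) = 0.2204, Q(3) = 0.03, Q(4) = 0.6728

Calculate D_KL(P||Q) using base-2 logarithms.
0.4906 bits

D_KL(P||Q) = Σ P(x) log₂(P(x)/Q(x))

Computing term by term:
  P(1)·log₂(P(1)/Q(1)) = 0.1217·log₂(0.1217/0.0768) = 0.08083
  P(2)·log₂(P(2)/Q(2)) = 0.4058·log₂(0.4058/0.2204) = 0.35737
  P(3)·log₂(P(3)/Q(3)) = 0.1633·log₂(0.1633/0.03) = 0.39919
  P(4)·log₂(P(4)/Q(4)) = 0.3092·log₂(0.3092/0.6728) = -0.34681

D_KL(P||Q) = 0.08083 + 0.35737 + 0.39919 - 0.34681 = 0.49058 ≈ 0.4906 bits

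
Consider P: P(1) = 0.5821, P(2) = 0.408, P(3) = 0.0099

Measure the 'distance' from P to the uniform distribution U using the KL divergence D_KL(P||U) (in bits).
0.5369 bits

U(i) = 1/3 for all i

D_KL(P||U) = Σ P(x) log₂(P(x) / (1/3))
           = Σ P(x) log₂(P(x)) + log₂(3)
           = log₂(3) - H(P)

H(P) = -Σ P(x) log₂(P(x)):
  -P(1)·log₂(P(1)) = -(0.5821)·log₂(0.5821) = 0.45442
  -P(2)·log₂(P(2)) = -(0.408)·log₂(0.408) = 0.52769
  -P(3)·log₂(P(3)) = -(0.0099)·log₂(0.0099) = 0.06592
H(P) = 0.45442 + 0.52769 + 0.06592 = 1.04803 bits

log₂(3) = 1.58496 bits

D_KL(P||U) = 1.58496 - 1.04803 = 0.53693 ≈ 0.5369 bits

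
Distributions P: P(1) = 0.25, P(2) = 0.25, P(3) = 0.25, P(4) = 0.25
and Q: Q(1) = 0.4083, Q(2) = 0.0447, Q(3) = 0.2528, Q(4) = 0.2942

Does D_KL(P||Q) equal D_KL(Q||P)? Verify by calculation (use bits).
D_KL(P||Q) = 0.3812 bits, D_KL(Q||P) = 0.2511 bits. No — D_KL(P||Q) ≠ D_KL(Q||P) for this pair.

D_KL(P||Q) = Σ P(x) log₂(P(x)/Q(x))

Computing term by term:
  P(1)·log₂(P(1)/Q(1)) = 0.25·log₂(0.25/0.4083) = -0.17693
  P(2)·log₂(P(2)/Q(2)) = 0.25·log₂(0.25/0.0447) = 0.62090
  P(3)·log₂(P(3)/Q(3)) = 0.25·log₂(0.25/0.2528) = -0.00402
  P(4)·log₂(P(4)/Q(4)) = 0.25·log₂(0.25/0.2942) = -0.05872

D_KL(P||Q) = -0.17693 + 0.62090 - 0.00402 - 0.05872 = 0.38123 ≈ 0.3812 bits

D_KL(Q||P) = Σ Q(x) log₂(Q(x)/P(x))

Computing term by term:
  Q(1)·log₂(Q(1)/P(1)) = 0.4083·log₂(0.4083/0.25) = 0.28895
  Q(2)·log₂(Q(2)/P(2)) = 0.0447·log₂(0.0447/0.25) = -0.11102
  Q(3)·log₂(Q(3)/P(3)) = 0.2528·log₂(0.2528/0.25) = 0.00406
  Q(4)·log₂(Q(4)/P(4)) = 0.2942·log₂(0.2942/0.25) = 0.06910

D_KL(Q||P) = 0.28895 - 0.11102 + 0.00406 + 0.06910 = 0.25109 ≈ 0.2511 bits

These are NOT equal (difference: 0.1301 bits). KL divergence is asymmetric: D_KL(P||Q) ≠ D_KL(Q||P) in general.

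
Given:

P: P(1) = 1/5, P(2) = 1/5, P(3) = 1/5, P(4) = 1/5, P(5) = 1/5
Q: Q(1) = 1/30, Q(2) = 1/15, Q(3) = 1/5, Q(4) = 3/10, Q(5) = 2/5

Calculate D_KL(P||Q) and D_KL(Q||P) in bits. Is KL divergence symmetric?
D_KL(P||Q) = 0.5170 bits, D_KL(Q||P) = 0.3837 bits. No, KL divergence is not symmetric.

D_KL(P||Q) = Σ P(x) log₂(P(x)/Q(x))

Computing term by term:
  P(1)·log₂(P(1)/Q(1)) = (1/5)·log₂((1/5)/(1/30)) = 0.51699
  P(2)·log₂(P(2)/Q(2)) = (1/5)·log₂((1/5)/(1/15)) = 0.31699
  P(3)·log₂(P(3)/Q(3)) = (1/5)·log₂((1/5)/(1/5)) = 0.00000
  P(4)·log₂(P(4)/Q(4)) = (1/5)·log₂((1/5)/(3/10)) = -0.11699
  P(5)·log₂(P(5)/Q(5)) = (1/5)·log₂((1/5)/(2/5)) = -0.20000

D_KL(P||Q) = 0.51699 + 0.31699 + 0.00000 - 0.11699 - 0.20000 = 0.51699 ≈ 0.5170 bits

D_KL(Q||P) = Σ Q(x) log₂(Q(x)/P(x))

Computing term by term:
  Q(1)·log₂(Q(1)/P(1)) = (1/30)·log₂((1/30)/(1/5)) = -0.08617
  Q(2)·log₂(Q(2)/P(2)) = (1/15)·log₂((1/15)/(1/5)) = -0.10566
  Q(3)·log₂(Q(3)/P(3)) = (1/5)·log₂((1/5)/(1/5)) = 0.00000
  Q(4)·log₂(Q(4)/P(4)) = (3/10)·log₂((3/10)/(1/5)) = 0.17549
  Q(5)·log₂(Q(5)/P(5)) = (2/5)·log₂((2/5)/(1/5)) = 0.40000

D_KL(Q||P) = -0.08617 - 0.10566 + 0.00000 + 0.17549 + 0.40000 = 0.38366 ≈ 0.3837 bits

These are NOT equal (difference: 0.1333 bits). KL divergence is asymmetric: D_KL(P||Q) ≠ D_KL(Q||P) in general.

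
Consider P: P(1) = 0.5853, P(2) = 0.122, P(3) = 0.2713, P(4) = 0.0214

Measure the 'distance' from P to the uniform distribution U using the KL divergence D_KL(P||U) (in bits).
0.5481 bits

U(i) = 1/4 for all i

D_KL(P||U) = Σ P(x) log₂(P(x) / (1/4))
           = Σ P(x) log₂(P(x)) + log₂(4)
           = log₂(4) - H(P)

H(P) = -Σ P(x) log₂(P(x)):
  -P(1)·log₂(P(1)) = -(0.5853)·log₂(0.5853) = 0.45229
  -P(2)·log₂(P(2)) = -(0.122)·log₂(0.122) = 0.37028
  -P(3)·log₂(P(3)) = -(0.2713)·log₂(0.2713) = 0.51060
  -P(4)·log₂(P(4)) = -(0.0214)·log₂(0.0214) = 0.11869
H(P) = 0.45229 + 0.37028 + 0.51060 + 0.11869 = 1.45186 bits

log₂(4) = 2.00000 bits

D_KL(P||U) = 2.00000 - 1.45186 = 0.54814 ≈ 0.5481 bits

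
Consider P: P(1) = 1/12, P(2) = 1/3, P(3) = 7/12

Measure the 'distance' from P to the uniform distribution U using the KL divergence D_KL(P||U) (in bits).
0.3043 bits

U(i) = 1/3 for all i

D_KL(P||U) = Σ P(x) log₂(P(x) / (1/3))
           = Σ P(x) log₂(P(x)) + log₂(3)
           = log₂(3) - H(P)

H(P) = -Σ P(x) log₂(P(x)):
  -P(1)·log₂(P(1)) = -(1/12)·log₂(1/12) = 0.29875
  -P(2)·log₂(P(2)) = -(1/3)·log₂(1/3) = 0.52832
  -P(3)·log₂(P(3)) = -(7/12)·log₂(7/12) = 0.45360
H(P) = 0.29875 + 0.52832 + 0.45360 = 1.28067 bits

log₂(3) = 1.58496 bits

D_KL(P||U) = 1.58496 - 1.28067 = 0.30429 ≈ 0.3043 bits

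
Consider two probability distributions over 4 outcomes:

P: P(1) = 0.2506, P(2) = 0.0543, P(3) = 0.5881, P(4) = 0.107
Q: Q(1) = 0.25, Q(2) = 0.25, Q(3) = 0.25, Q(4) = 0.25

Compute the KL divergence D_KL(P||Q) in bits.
0.4760 bits

D_KL(P||Q) = Σ P(x) log₂(P(x)/Q(x))

Computing term by term:
  P(1)·log₂(P(1)/Q(1)) = 0.2506·log₂(0.2506/0.25) = 0.00087
  P(2)·log₂(P(2)/Q(2)) = 0.0543·log₂(0.0543/0.25) = -0.11962
  P(3)·log₂(P(3)/Q(3)) = 0.5881·log₂(0.5881/0.25) = 0.72579
  P(4)·log₂(P(4)/Q(4)) = 0.107·log₂(0.107/0.25) = -0.13100

D_KL(P||Q) = 0.00087 - 0.11962 + 0.72579 - 0.13100 = 0.47604 ≈ 0.4760 bits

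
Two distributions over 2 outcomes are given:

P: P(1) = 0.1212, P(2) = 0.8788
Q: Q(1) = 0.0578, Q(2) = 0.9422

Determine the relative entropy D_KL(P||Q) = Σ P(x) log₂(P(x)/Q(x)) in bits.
0.0412 bits

D_KL(P||Q) = Σ P(x) log₂(P(x)/Q(x))

Computing term by term:
  P(1)·log₂(P(1)/Q(1)) = 0.1212·log₂(0.1212/0.0578) = 0.12947
  P(2)·log₂(P(2)/Q(2)) = 0.8788·log₂(0.8788/0.9422) = -0.08832

D_KL(P||Q) = 0.12947 - 0.08832 = 0.04115 ≈ 0.0412 bits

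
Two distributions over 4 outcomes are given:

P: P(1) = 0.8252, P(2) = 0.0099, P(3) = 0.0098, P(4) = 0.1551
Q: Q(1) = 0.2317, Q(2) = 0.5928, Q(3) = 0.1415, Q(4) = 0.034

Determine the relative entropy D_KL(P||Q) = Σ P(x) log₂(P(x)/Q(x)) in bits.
1.7556 bits

D_KL(P||Q) = Σ P(x) log₂(P(x)/Q(x))

Computing term by term:
  P(1)·log₂(P(1)/Q(1)) = 0.8252·log₂(0.8252/0.2317) = 1.51217
  P(2)·log₂(P(2)/Q(2)) = 0.0099·log₂(0.0099/0.5928) = -0.05845
  P(3)·log₂(P(3)/Q(3)) = 0.0098·log₂(0.0098/0.1415) = -0.03775
  P(4)·log₂(P(4)/Q(4)) = 0.1551·log₂(0.1551/0.034) = 0.33961

D_KL(P||Q) = 1.51217 - 0.05845 - 0.03775 + 0.33961 = 1.75558 ≈ 1.7556 bits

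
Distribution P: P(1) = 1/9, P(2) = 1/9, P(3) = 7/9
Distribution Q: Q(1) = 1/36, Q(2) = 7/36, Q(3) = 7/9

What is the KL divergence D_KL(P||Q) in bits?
0.1325 bits

D_KL(P||Q) = Σ P(x) log₂(P(x)/Q(x))

Computing term by term:
  P(1)·log₂(P(1)/Q(1)) = (1/9)·log₂((1/9)/(1/36)) = 0.22222
  P(2)·log₂(P(2)/Q(2)) = (1/9)·log₂((1/9)/(7/36)) = -0.08971
  P(3)·log₂(P(3)/Q(3)) = (7/9)·log₂((7/9)/(7/9)) = 0.00000

D_KL(P||Q) = 0.22222 - 0.08971 + 0.00000 = 0.13251 ≈ 0.1325 bits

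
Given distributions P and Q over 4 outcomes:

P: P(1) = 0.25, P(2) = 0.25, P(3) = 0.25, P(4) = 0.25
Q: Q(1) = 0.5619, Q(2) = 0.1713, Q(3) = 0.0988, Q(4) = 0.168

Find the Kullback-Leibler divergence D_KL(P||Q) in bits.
0.3225 bits

D_KL(P||Q) = Σ P(x) log₂(P(x)/Q(x))

Computing term by term:
  P(1)·log₂(P(1)/Q(1)) = 0.25·log₂(0.25/0.5619) = -0.29210
  P(2)·log₂(P(2)/Q(2)) = 0.25·log₂(0.25/0.1713) = 0.13635
  P(3)·log₂(P(3)/Q(3)) = 0.25·log₂(0.25/0.0988) = 0.33484
  P(4)·log₂(P(4)/Q(4)) = 0.25·log₂(0.25/0.168) = 0.14337

D_KL(P||Q) = -0.29210 + 0.13635 + 0.33484 + 0.14337 = 0.32246 ≈ 0.3225 bits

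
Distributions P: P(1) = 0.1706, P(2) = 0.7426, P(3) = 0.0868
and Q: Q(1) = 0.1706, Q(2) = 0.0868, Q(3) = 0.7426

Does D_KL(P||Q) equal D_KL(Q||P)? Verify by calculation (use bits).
D_KL(P||Q) = 2.0309 bits, D_KL(Q||P) = 2.0309 bits. Yes — for this pair D_KL(P||Q) = D_KL(Q||P).

D_KL(P||Q) = Σ P(x) log₂(P(x)/Q(x))

Computing term by term:
  P(1)·log₂(P(1)/Q(1)) = 0.1706·log₂(0.1706/0.1706) = 0.00000
  P(2)·log₂(P(2)/Q(2)) = 0.7426·log₂(0.7426/0.0868) = 2.29970
  P(3)·log₂(P(3)/Q(3)) = 0.0868·log₂(0.0868/0.7426) = -0.26880

D_KL(P||Q) = 0.00000 + 2.29970 - 0.26880 = 2.03090 ≈ 2.0309 bits

D_KL(Q||P) = Σ Q(x) log₂(Q(x)/P(x))

Computing term by term:
  Q(1)·log₂(Q(1)/P(1)) = 0.1706·log₂(0.1706/0.1706) = 0.00000
  Q(2)·log₂(Q(2)/P(2)) = 0.0868·log₂(0.0868/0.7426) = -0.26880
  Q(3)·log₂(Q(3)/P(3)) = 0.7426·log₂(0.7426/0.0868) = 2.29970

D_KL(Q||P) = 0.00000 - 0.26880 + 2.29970 = 2.03090 ≈ 2.0309 bits

These ARE equal here. Q is P with outcomes relabeled (Q(2) = P(3), Q(3) = P(2)) by a relabeling that is its own inverse, so the two sums contain exactly the same terms in a different order. This is a special case — KL divergence is not symmetric in general: D_KL(P||Q) ≠ D_KL(Q||P) for most P, Q.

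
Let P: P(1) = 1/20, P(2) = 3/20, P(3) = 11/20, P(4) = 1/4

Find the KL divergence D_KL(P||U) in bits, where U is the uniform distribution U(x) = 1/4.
0.3990 bits

U(i) = 1/4 for all i

D_KL(P||U) = Σ P(x) log₂(P(x) / (1/4))
           = Σ P(x) log₂(P(x)) + log₂(4)
           = log₂(4) - H(P)

H(P) = -Σ P(x) log₂(P(x)):
  -P(1)·log₂(P(1)) = -(1/20)·log₂(1/20) = 0.21610
  -P(2)·log₂(P(2)) = -(3/20)·log₂(3/20) = 0.41054
  -P(3)·log₂(P(3)) = -(11/20)·log₂(11/20) = 0.47437
  -P(4)·log₂(P(4)) = -(1/4)·log₂(1/4) = 0.50000
H(P) = 0.21610 + 0.41054 + 0.47437 + 0.50000 = 1.60101 bits

log₂(4) = 2.00000 bits

D_KL(P||U) = 2.00000 - 1.60101 = 0.39899 ≈ 0.3990 bits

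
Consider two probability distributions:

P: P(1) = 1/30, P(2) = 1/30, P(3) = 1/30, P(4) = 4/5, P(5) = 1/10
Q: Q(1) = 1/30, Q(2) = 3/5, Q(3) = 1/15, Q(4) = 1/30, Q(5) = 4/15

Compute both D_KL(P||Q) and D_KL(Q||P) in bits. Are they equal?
D_KL(P||Q) = 3.3541 bits, D_KL(Q||P) = 2.7931 bits. No, they are not equal.

D_KL(P||Q) = Σ P(x) log₂(P(x)/Q(x))

Computing term by term:
  P(1)·log₂(P(1)/Q(1)) = (1/30)·log₂((1/30)/(1/30)) = 0.00000
  P(2)·log₂(P(2)/Q(2)) = (1/30)·log₂((1/30)/(3/5)) = -0.13900
  P(3)·log₂(P(3)/Q(3)) = (1/30)·log₂((1/30)/(1/15)) = -0.03333
  P(4)·log₂(P(4)/Q(4)) = (4/5)·log₂((4/5)/(1/30)) = 3.66797
  P(5)·log₂(P(5)/Q(5)) = (1/10)·log₂((1/10)/(4/15)) = -0.14150

D_KL(P||Q) = 0.00000 - 0.13900 - 0.03333 + 3.66797 - 0.14150 = 3.35414 ≈ 3.3541 bits

D_KL(Q||P) = Σ Q(x) log₂(Q(x)/P(x))

Computing term by term:
  Q(1)·log₂(Q(1)/P(1)) = (1/30)·log₂((1/30)/(1/30)) = 0.00000
  Q(2)·log₂(Q(2)/P(2)) = (3/5)·log₂((3/5)/(1/30)) = 2.50196
  Q(3)·log₂(Q(3)/P(3)) = (1/15)·log₂((1/15)/(1/30)) = 0.06667
  Q(4)·log₂(Q(4)/P(4)) = (1/30)·log₂((1/30)/(4/5)) = -0.15283
  Q(5)·log₂(Q(5)/P(5)) = (4/15)·log₂((4/15)/(1/10)) = 0.37734

D_KL(Q||P) = 0.00000 + 2.50196 + 0.06667 - 0.15283 + 0.37734 = 2.79314 ≈ 2.7931 bits

These are NOT equal (difference: 0.5610 bits). KL divergence is asymmetric: D_KL(P||Q) ≠ D_KL(Q||P) in general.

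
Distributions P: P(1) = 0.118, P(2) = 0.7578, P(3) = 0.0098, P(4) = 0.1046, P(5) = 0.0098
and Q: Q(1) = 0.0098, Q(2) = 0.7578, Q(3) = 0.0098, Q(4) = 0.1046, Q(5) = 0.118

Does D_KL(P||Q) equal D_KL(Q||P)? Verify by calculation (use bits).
D_KL(P||Q) = 0.3884 bits, D_KL(Q||P) = 0.3884 bits. Yes — for this pair D_KL(P||Q) = D_KL(Q||P).

D_KL(P||Q) = Σ P(x) log₂(P(x)/Q(x))

Computing term by term:
  P(1)·log₂(P(1)/Q(1)) = 0.118·log₂(0.118/0.0098) = 0.42360
  P(2)·log₂(P(2)/Q(2)) = 0.7578·log₂(0.7578/0.7578) = 0.00000
  P(3)·log₂(P(3)/Q(3)) = 0.0098·log₂(0.0098/0.0098) = 0.00000
  P(4)·log₂(P(4)/Q(4)) = 0.1046·log₂(0.1046/0.1046) = 0.00000
  P(5)·log₂(P(5)/Q(5)) = 0.0098·log₂(0.0098/0.118) = -0.03518

D_KL(P||Q) = 0.42360 + 0.00000 + 0.00000 + 0.00000 - 0.03518 = 0.38842 ≈ 0.3884 bits

D_KL(Q||P) = Σ Q(x) log₂(Q(x)/P(x))

Computing term by term:
  Q(1)·log₂(Q(1)/P(1)) = 0.0098·log₂(0.0098/0.118) = -0.03518
  Q(2)·log₂(Q(2)/P(2)) = 0.7578·log₂(0.7578/0.7578) = 0.00000
  Q(3)·log₂(Q(3)/P(3)) = 0.0098·log₂(0.0098/0.0098) = 0.00000
  Q(4)·log₂(Q(4)/P(4)) = 0.1046·log₂(0.1046/0.1046) = 0.00000
  Q(5)·log₂(Q(5)/P(5)) = 0.118·log₂(0.118/0.0098) = 0.42360

D_KL(Q||P) = -0.03518 + 0.00000 + 0.00000 + 0.00000 + 0.42360 = 0.38842 ≈ 0.3884 bits

These ARE equal here. Q is P with outcomes relabeled (Q(1) = P(5), Q(5) = P(1)) by a relabeling that is its own inverse, so the two sums contain exactly the same terms in a different order. This is a special case — KL divergence is not symmetric in general: D_KL(P||Q) ≠ D_KL(Q||P) for most P, Q.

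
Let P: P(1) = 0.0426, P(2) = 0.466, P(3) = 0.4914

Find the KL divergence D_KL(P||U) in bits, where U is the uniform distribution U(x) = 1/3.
0.3740 bits

U(i) = 1/3 for all i

D_KL(P||U) = Σ P(x) log₂(P(x) / (1/3))
           = Σ P(x) log₂(P(x)) + log₂(3)
           = log₂(3) - H(P)

H(P) = -Σ P(x) log₂(P(x)):
  -P(1)·log₂(P(1)) = -(0.0426)·log₂(0.0426) = 0.19396
  -P(2)·log₂(P(2)) = -(0.466)·log₂(0.466) = 0.51334
  -P(3)·log₂(P(3)) = -(0.4914)·log₂(0.4914) = 0.50370
H(P) = 0.19396 + 0.51334 + 0.50370 = 1.21100 bits

log₂(3) = 1.58496 bits

D_KL(P||U) = 1.58496 - 1.21100 = 0.37396 ≈ 0.3740 bits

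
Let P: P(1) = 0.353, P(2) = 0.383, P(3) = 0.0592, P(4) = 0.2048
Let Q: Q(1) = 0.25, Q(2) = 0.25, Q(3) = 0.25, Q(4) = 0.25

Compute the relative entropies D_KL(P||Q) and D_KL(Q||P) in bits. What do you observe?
D_KL(P||Q) = 0.2295 bits, D_KL(Q||P) = 0.3132 bits. The two directions give different values (D_KL(Q||P) exceeds D_KL(P||Q) by 0.0837 bits): KL divergence is asymmetric.

D_KL(P||Q) = Σ P(x) log₂(P(x)/Q(x))

Computing term by term:
  P(1)·log₂(P(1)/Q(1)) = 0.353·log₂(0.353/0.25) = 0.17570
  P(2)·log₂(P(2)/Q(2)) = 0.383·log₂(0.383/0.25) = 0.23570
  P(3)·log₂(P(3)/Q(3)) = 0.0592·log₂(0.0592/0.25) = -0.12303
  P(4)·log₂(P(4)/Q(4)) = 0.2048·log₂(0.2048/0.25) = -0.05892

D_KL(P||Q) = 0.17570 + 0.23570 - 0.12303 - 0.05892 = 0.22945 ≈ 0.2295 bits

D_KL(Q||P) = Σ Q(x) log₂(Q(x)/P(x))

Computing term by term:
  Q(1)·log₂(Q(1)/P(1)) = 0.25·log₂(0.25/0.353) = -0.12444
  Q(2)·log₂(Q(2)/P(2)) = 0.25·log₂(0.25/0.383) = -0.15385
  Q(3)·log₂(Q(3)/P(3)) = 0.25·log₂(0.25/0.0592) = 0.51956
  Q(4)·log₂(Q(4)/P(4)) = 0.25·log₂(0.25/0.2048) = 0.07193

D_KL(Q||P) = -0.12444 - 0.15385 + 0.51956 + 0.07193 = 0.31320 ≈ 0.3132 bits

These are NOT equal (difference: 0.0837 bits). KL divergence is asymmetric: D_KL(P||Q) ≠ D_KL(Q||P) in general.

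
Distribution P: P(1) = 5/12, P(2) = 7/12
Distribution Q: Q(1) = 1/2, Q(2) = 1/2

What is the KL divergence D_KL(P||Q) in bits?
0.0201 bits

D_KL(P||Q) = Σ P(x) log₂(P(x)/Q(x))

Computing term by term:
  P(1)·log₂(P(1)/Q(1)) = (5/12)·log₂((5/12)/(1/2)) = -0.10960
  P(2)·log₂(P(2)/Q(2)) = (7/12)·log₂((7/12)/(1/2)) = 0.12973

D_KL(P||Q) = -0.10960 + 0.12973 = 0.02013 ≈ 0.0201 bits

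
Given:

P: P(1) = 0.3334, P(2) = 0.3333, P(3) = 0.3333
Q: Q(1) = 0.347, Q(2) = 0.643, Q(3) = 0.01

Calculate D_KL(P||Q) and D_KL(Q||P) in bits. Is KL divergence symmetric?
D_KL(P||Q) = 1.3509 bits, D_KL(Q||P) = 0.5790 bits. No, KL divergence is not symmetric.

D_KL(P||Q) = Σ P(x) log₂(P(x)/Q(x))

Computing term by term:
  P(1)·log₂(P(1)/Q(1)) = 0.3334·log₂(0.3334/0.347) = -0.01923
  P(2)·log₂(P(2)/Q(2)) = 0.3333·log₂(0.3333/0.643) = -0.31597
  P(3)·log₂(P(3)/Q(3)) = 0.3333·log₂(0.3333/0.01) = 1.68608

D_KL(P||Q) = -0.01923 - 0.31597 + 1.68608 = 1.35088 ≈ 1.3509 bits

D_KL(Q||P) = Σ Q(x) log₂(Q(x)/P(x))

Computing term by term:
  Q(1)·log₂(Q(1)/P(1)) = 0.347·log₂(0.347/0.3334) = 0.02002
  Q(2)·log₂(Q(2)/P(2)) = 0.643·log₂(0.643/0.3333) = 0.60956
  Q(3)·log₂(Q(3)/P(3)) = 0.01·log₂(0.01/0.3333) = -0.05059

D_KL(Q||P) = 0.02002 + 0.60956 - 0.05059 = 0.57899 ≈ 0.5790 bits

These are NOT equal (difference: 0.7719 bits). KL divergence is asymmetric: D_KL(P||Q) ≠ D_KL(Q||P) in general.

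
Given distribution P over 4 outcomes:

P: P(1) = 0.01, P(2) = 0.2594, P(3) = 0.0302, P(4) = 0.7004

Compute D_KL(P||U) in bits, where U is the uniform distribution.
0.9163 bits

U(i) = 1/4 for all i

D_KL(P||U) = Σ P(x) log₂(P(x) / (1/4))
           = Σ P(x) log₂(P(x)) + log₂(4)
           = log₂(4) - H(P)

H(P) = -Σ P(x) log₂(P(x)):
  -P(1)·log₂(P(1)) = -(0.01)·log₂(0.01) = 0.06644
  -P(2)·log₂(P(2)) = -(0.2594)·log₂(0.2594) = 0.50499
  -P(3)·log₂(P(3)) = -(0.0302)·log₂(0.0302) = 0.15249
  -P(4)·log₂(P(4)) = -(0.7004)·log₂(0.7004) = 0.35983
H(P) = 0.06644 + 0.50499 + 0.15249 + 0.35983 = 1.08375 bits

log₂(4) = 2.00000 bits

D_KL(P||U) = 2.00000 - 1.08375 = 0.91625 ≈ 0.9163 bits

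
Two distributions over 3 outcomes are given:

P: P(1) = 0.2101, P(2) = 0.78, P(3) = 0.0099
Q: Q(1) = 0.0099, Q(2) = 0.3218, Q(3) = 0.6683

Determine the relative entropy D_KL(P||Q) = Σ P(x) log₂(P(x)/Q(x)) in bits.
1.8622 bits

D_KL(P||Q) = Σ P(x) log₂(P(x)/Q(x))

Computing term by term:
  P(1)·log₂(P(1)/Q(1)) = 0.2101·log₂(0.2101/0.0099) = 0.92602
  P(2)·log₂(P(2)/Q(2)) = 0.78·log₂(0.78/0.3218) = 0.99630
  P(3)·log₂(P(3)/Q(3)) = 0.0099·log₂(0.0099/0.6683) = -0.06016

D_KL(P||Q) = 0.92602 + 0.99630 - 0.06016 = 1.86216 ≈ 1.8622 bits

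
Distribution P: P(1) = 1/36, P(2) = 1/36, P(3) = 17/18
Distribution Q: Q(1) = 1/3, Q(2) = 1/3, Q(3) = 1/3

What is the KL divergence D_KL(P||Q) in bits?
1.2199 bits

D_KL(P||Q) = Σ P(x) log₂(P(x)/Q(x))

Computing term by term:
  P(1)·log₂(P(1)/Q(1)) = (1/36)·log₂((1/36)/(1/3)) = -0.09958
  P(2)·log₂(P(2)/Q(2)) = (1/36)·log₂((1/36)/(1/3)) = -0.09958
  P(3)·log₂(P(3)/Q(3)) = (17/18)·log₂((17/18)/(1/3)) = 1.41903

D_KL(P||Q) = -0.09958 - 0.09958 + 1.41903 = 1.21987 ≈ 1.2199 bits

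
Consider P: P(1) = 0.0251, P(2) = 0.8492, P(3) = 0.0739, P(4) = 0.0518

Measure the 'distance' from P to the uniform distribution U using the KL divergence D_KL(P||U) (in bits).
1.1673 bits

U(i) = 1/4 for all i

D_KL(P||U) = Σ P(x) log₂(P(x) / (1/4))
           = Σ P(x) log₂(P(x)) + log₂(4)
           = log₂(4) - H(P)

H(P) = -Σ P(x) log₂(P(x)):
  -P(1)·log₂(P(1)) = -(0.0251)·log₂(0.0251) = 0.13344
  -P(2)·log₂(P(2)) = -(0.8492)·log₂(0.8492) = 0.20026
  -P(3)·log₂(P(3)) = -(0.0739)·log₂(0.0739) = 0.27774
  -P(4)·log₂(P(4)) = -(0.0518)·log₂(0.0518) = 0.22123
H(P) = 0.13344 + 0.20026 + 0.27774 + 0.22123 = 0.83267 bits

log₂(4) = 2.00000 bits

D_KL(P||U) = 2.00000 - 0.83267 = 1.16733 ≈ 1.1673 bits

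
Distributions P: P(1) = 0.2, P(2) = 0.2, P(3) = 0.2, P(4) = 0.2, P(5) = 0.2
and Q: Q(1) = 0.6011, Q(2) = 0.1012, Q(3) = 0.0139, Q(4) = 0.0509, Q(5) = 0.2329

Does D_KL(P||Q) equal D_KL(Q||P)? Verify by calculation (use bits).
D_KL(P||Q) = 0.9993 bits, D_KL(Q||P) = 0.7521 bits. No — D_KL(P||Q) ≠ D_KL(Q||P) for this pair.

D_KL(P||Q) = Σ P(x) log₂(P(x)/Q(x))

Computing term by term:
  P(1)·log₂(P(1)/Q(1)) = 0.2·log₂(0.2/0.6011) = -0.31752
  P(2)·log₂(P(2)/Q(2)) = 0.2·log₂(0.2/0.1012) = 0.19656
  P(3)·log₂(P(3)/Q(3)) = 0.2·log₂(0.2/0.0139) = 0.76937
  P(4)·log₂(P(4)/Q(4)) = 0.2·log₂(0.2/0.0509) = 0.39485
  P(5)·log₂(P(5)/Q(5)) = 0.2·log₂(0.2/0.2329) = -0.04394

D_KL(P||Q) = -0.31752 + 0.19656 + 0.76937 + 0.39485 - 0.04394 = 0.99932 ≈ 0.9993 bits

D_KL(Q||P) = Σ Q(x) log₂(Q(x)/P(x))

Computing term by term:
  Q(1)·log₂(Q(1)/P(1)) = 0.6011·log₂(0.6011/0.2) = 0.95431
  Q(2)·log₂(Q(2)/P(2)) = 0.1012·log₂(0.1012/0.2) = -0.09946
  Q(3)·log₂(Q(3)/P(3)) = 0.0139·log₂(0.0139/0.2) = -0.05347
  Q(4)·log₂(Q(4)/P(4)) = 0.0509·log₂(0.0509/0.2) = -0.10049
  Q(5)·log₂(Q(5)/P(5)) = 0.2329·log₂(0.2329/0.2) = 0.05117

D_KL(Q||P) = 0.95431 - 0.09946 - 0.05347 - 0.10049 + 0.05117 = 0.75206 ≈ 0.7521 bits

These are NOT equal (difference: 0.2472 bits). KL divergence is asymmetric: D_KL(P||Q) ≠ D_KL(Q||P) in general.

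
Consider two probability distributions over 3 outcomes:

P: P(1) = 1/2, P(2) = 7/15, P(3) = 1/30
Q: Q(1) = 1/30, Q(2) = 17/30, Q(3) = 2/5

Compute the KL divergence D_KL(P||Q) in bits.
1.7032 bits

D_KL(P||Q) = Σ P(x) log₂(P(x)/Q(x))

Computing term by term:
  P(1)·log₂(P(1)/Q(1)) = (1/2)·log₂((1/2)/(1/30)) = 1.95345
  P(2)·log₂(P(2)/Q(2)) = (7/15)·log₂((7/15)/(17/30)) = -0.13072
  P(3)·log₂(P(3)/Q(3)) = (1/30)·log₂((1/30)/(2/5)) = -0.11950

D_KL(P||Q) = 1.95345 - 0.13072 - 0.11950 = 1.70323 ≈ 1.7032 bits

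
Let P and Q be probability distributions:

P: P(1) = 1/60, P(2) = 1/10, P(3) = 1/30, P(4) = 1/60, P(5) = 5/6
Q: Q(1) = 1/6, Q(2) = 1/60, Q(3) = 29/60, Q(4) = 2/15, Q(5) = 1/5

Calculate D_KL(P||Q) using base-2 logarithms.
1.7403 bits

D_KL(P||Q) = Σ P(x) log₂(P(x)/Q(x))

Computing term by term:
  P(1)·log₂(P(1)/Q(1)) = (1/60)·log₂((1/60)/(1/6)) = -0.05537
  P(2)·log₂(P(2)/Q(2)) = (1/10)·log₂((1/10)/(1/60)) = 0.25850
  P(3)·log₂(P(3)/Q(3)) = (1/30)·log₂((1/30)/(29/60)) = -0.12860
  P(4)·log₂(P(4)/Q(4)) = (1/60)·log₂((1/60)/(2/15)) = -0.05000
  P(5)·log₂(P(5)/Q(5)) = (5/6)·log₂((5/6)/(1/5)) = 1.71574

D_KL(P||Q) = -0.05537 + 0.25850 - 0.12860 - 0.05000 + 1.71574 = 1.74027 ≈ 1.7403 bits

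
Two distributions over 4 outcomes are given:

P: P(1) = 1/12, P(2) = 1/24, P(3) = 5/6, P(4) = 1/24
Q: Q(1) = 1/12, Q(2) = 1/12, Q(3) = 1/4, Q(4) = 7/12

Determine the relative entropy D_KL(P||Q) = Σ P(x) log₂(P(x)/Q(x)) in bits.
1.2472 bits

D_KL(P||Q) = Σ P(x) log₂(P(x)/Q(x))

Computing term by term:
  P(1)·log₂(P(1)/Q(1)) = (1/12)·log₂((1/12)/(1/12)) = 0.00000
  P(2)·log₂(P(2)/Q(2)) = (1/24)·log₂((1/24)/(1/12)) = -0.04167
  P(3)·log₂(P(3)/Q(3)) = (5/6)·log₂((5/6)/(1/4)) = 1.44747
  P(4)·log₂(P(4)/Q(4)) = (1/24)·log₂((1/24)/(7/12)) = -0.15864

D_KL(P||Q) = 0.00000 - 0.04167 + 1.44747 - 0.15864 = 1.24716 ≈ 1.2472 bits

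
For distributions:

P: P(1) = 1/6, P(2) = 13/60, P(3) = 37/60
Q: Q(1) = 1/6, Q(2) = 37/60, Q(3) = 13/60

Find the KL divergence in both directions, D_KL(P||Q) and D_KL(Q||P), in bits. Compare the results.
D_KL(P||Q) = 0.6036 bits, D_KL(Q||P) = 0.6036 bits. The two directions give exactly the same value for this pair.

D_KL(P||Q) = Σ P(x) log₂(P(x)/Q(x))

Computing term by term:
  P(1)·log₂(P(1)/Q(1)) = (1/6)·log₂((1/6)/(1/6)) = 0.00000
  P(2)·log₂(P(2)/Q(2)) = (13/60)·log₂((13/60)/(37/60)) = -0.32695
  P(3)·log₂(P(3)/Q(3)) = (37/60)·log₂((37/60)/(13/60)) = 0.93056

D_KL(P||Q) = 0.00000 - 0.32695 + 0.93056 = 0.60361 ≈ 0.6036 bits

D_KL(Q||P) = Σ Q(x) log₂(Q(x)/P(x))

Computing term by term:
  Q(1)·log₂(Q(1)/P(1)) = (1/6)·log₂((1/6)/(1/6)) = 0.00000
  Q(2)·log₂(Q(2)/P(2)) = (37/60)·log₂((37/60)/(13/60)) = 0.93056
  Q(3)·log₂(Q(3)/P(3)) = (13/60)·log₂((13/60)/(37/60)) = -0.32695

D_KL(Q||P) = 0.00000 + 0.93056 - 0.32695 = 0.60361 ≈ 0.6036 bits

These ARE equal here. Q is P with outcomes relabeled (Q(2) = P(3), Q(3) = P(2)) by a relabeling that is its own inverse, so the two sums contain exactly the same terms in a different order. This is a special case — KL divergence is not symmetric in general: D_KL(P||Q) ≠ D_KL(Q||P) for most P, Q.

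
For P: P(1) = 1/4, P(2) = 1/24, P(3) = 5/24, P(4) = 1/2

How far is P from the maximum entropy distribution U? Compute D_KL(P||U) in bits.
0.3375 bits

U(i) = 1/4 for all i

D_KL(P||U) = Σ P(x) log₂(P(x) / (1/4))
           = Σ P(x) log₂(P(x)) + log₂(4)
           = log₂(4) - H(P)

H(P) = -Σ P(x) log₂(P(x)):
  -P(1)·log₂(P(1)) = -(1/4)·log₂(1/4) = 0.50000
  -P(2)·log₂(P(2)) = -(1/24)·log₂(1/24) = 0.19104
  -P(3)·log₂(P(3)) = -(5/24)·log₂(5/24) = 0.47147
  -P(4)·log₂(P(4)) = -(1/2)·log₂(1/2) = 0.50000
H(P) = 0.50000 + 0.19104 + 0.47147 + 0.50000 = 1.66251 bits

log₂(4) = 2.00000 bits

D_KL(P||U) = 2.00000 - 1.66251 = 0.33749 ≈ 0.3375 bits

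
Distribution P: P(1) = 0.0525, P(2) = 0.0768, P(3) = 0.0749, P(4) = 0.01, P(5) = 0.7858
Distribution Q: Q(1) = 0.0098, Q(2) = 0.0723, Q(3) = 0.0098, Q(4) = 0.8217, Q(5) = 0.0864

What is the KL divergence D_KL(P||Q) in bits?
2.7928 bits

D_KL(P||Q) = Σ P(x) log₂(P(x)/Q(x))

Computing term by term:
  P(1)·log₂(P(1)/Q(1)) = 0.0525·log₂(0.0525/0.0098) = 0.12713
  P(2)·log₂(P(2)/Q(2)) = 0.0768·log₂(0.0768/0.0723) = 0.00669
  P(3)·log₂(P(3)/Q(3)) = 0.0749·log₂(0.0749/0.0098) = 0.21976
  P(4)·log₂(P(4)/Q(4)) = 0.01·log₂(0.01/0.8217) = -0.06361
  P(5)·log₂(P(5)/Q(5)) = 0.7858·log₂(0.7858/0.0864) = 2.50282

D_KL(P||Q) = 0.12713 + 0.00669 + 0.21976 - 0.06361 + 2.50282 = 2.79279 ≈ 2.7928 bits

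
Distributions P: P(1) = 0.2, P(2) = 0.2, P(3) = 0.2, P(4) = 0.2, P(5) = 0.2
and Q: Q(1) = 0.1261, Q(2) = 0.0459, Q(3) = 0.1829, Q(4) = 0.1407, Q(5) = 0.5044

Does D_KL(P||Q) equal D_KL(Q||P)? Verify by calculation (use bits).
D_KL(P||Q) = 0.4181 bits, D_KL(Q||P) = 0.3968 bits. No — D_KL(P||Q) ≠ D_KL(Q||P) for this pair.

D_KL(P||Q) = Σ P(x) log₂(P(x)/Q(x))

Computing term by term:
  P(1)·log₂(P(1)/Q(1)) = 0.2·log₂(0.2/0.1261) = 0.13309
  P(2)·log₂(P(2)/Q(2)) = 0.2·log₂(0.2/0.0459) = 0.42469
  P(3)·log₂(P(3)/Q(3)) = 0.2·log₂(0.2/0.1829) = 0.02579
  P(4)·log₂(P(4)/Q(4)) = 0.2·log₂(0.2/0.1407) = 0.10148
  P(5)·log₂(P(5)/Q(5)) = 0.2·log₂(0.2/0.5044) = -0.26691

D_KL(P||Q) = 0.13309 + 0.42469 + 0.02579 + 0.10148 - 0.26691 = 0.41814 ≈ 0.4181 bits

D_KL(Q||P) = Σ Q(x) log₂(Q(x)/P(x))

Computing term by term:
  Q(1)·log₂(Q(1)/P(1)) = 0.1261·log₂(0.1261/0.2) = -0.08391
  Q(2)·log₂(Q(2)/P(2)) = 0.0459·log₂(0.0459/0.2) = -0.09747
  Q(3)·log₂(Q(3)/P(3)) = 0.1829·log₂(0.1829/0.2) = -0.02358
  Q(4)·log₂(Q(4)/P(4)) = 0.1407·log₂(0.1407/0.2) = -0.07139
  Q(5)·log₂(Q(5)/P(5)) = 0.5044·log₂(0.5044/0.2) = 0.67316

D_KL(Q||P) = -0.08391 - 0.09747 - 0.02358 - 0.07139 + 0.67316 = 0.39681 ≈ 0.3968 bits

These are NOT equal (difference: 0.0213 bits). KL divergence is asymmetric: D_KL(P||Q) ≠ D_KL(Q||P) in general.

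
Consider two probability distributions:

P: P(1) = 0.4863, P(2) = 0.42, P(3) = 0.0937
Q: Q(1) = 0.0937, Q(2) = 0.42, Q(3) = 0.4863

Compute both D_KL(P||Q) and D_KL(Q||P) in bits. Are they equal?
D_KL(P||Q) = 0.9327 bits, D_KL(Q||P) = 0.9327 bits. Yes, in this case they are equal (although KL divergence is not symmetric in general).

D_KL(P||Q) = Σ P(x) log₂(P(x)/Q(x))

Computing term by term:
  P(1)·log₂(P(1)/Q(1)) = 0.4863·log₂(0.4863/0.0937) = 1.15532
  P(2)·log₂(P(2)/Q(2)) = 0.42·log₂(0.42/0.42) = 0.00000
  P(3)·log₂(P(3)/Q(3)) = 0.0937·log₂(0.0937/0.4863) = -0.22261

D_KL(P||Q) = 1.15532 + 0.00000 - 0.22261 = 0.93271 ≈ 0.9327 bits

D_KL(Q||P) = Σ Q(x) log₂(Q(x)/P(x))

Computing term by term:
  Q(1)·log₂(Q(1)/P(1)) = 0.0937·log₂(0.0937/0.4863) = -0.22261
  Q(2)·log₂(Q(2)/P(2)) = 0.42·log₂(0.42/0.42) = 0.00000
  Q(3)·log₂(Q(3)/P(3)) = 0.4863·log₂(0.4863/0.0937) = 1.15532

D_KL(Q||P) = -0.22261 + 0.00000 + 1.15532 = 0.93271 ≈ 0.9327 bits

These ARE equal here. Q is P with outcomes relabeled (Q(1) = P(3), Q(3) = P(1)) by a relabeling that is its own inverse, so the two sums contain exactly the same terms in a different order. This is a special case — KL divergence is not symmetric in general: D_KL(P||Q) ≠ D_KL(Q||P) for most P, Q.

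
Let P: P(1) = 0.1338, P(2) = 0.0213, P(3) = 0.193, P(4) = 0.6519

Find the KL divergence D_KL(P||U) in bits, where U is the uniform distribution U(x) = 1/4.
0.6330 bits

U(i) = 1/4 for all i

D_KL(P||U) = Σ P(x) log₂(P(x) / (1/4))
           = Σ P(x) log₂(P(x)) + log₂(4)
           = log₂(4) - H(P)

H(P) = -Σ P(x) log₂(P(x)):
  -P(1)·log₂(P(1)) = -(0.1338)·log₂(0.1338) = 0.38827
  -P(2)·log₂(P(2)) = -(0.0213)·log₂(0.0213) = 0.11828
  -P(3)·log₂(P(3)) = -(0.193)·log₂(0.193) = 0.45805
  -P(4)·log₂(P(4)) = -(0.6519)·log₂(0.6519) = 0.40240
H(P) = 0.38827 + 0.11828 + 0.45805 + 0.40240 = 1.36700 bits

log₂(4) = 2.00000 bits

D_KL(P||U) = 2.00000 - 1.36700 = 0.63300 ≈ 0.6330 bits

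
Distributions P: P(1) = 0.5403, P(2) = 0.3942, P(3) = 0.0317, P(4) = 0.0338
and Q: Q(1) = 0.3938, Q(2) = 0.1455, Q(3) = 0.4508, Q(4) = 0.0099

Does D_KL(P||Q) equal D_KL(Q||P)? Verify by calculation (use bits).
D_KL(P||Q) = 0.7518 bits, D_KL(Q||P) = 1.3201 bits. No — D_KL(P||Q) ≠ D_KL(Q||P) for this pair.

D_KL(P||Q) = Σ P(x) log₂(P(x)/Q(x))

Computing term by term:
  P(1)·log₂(P(1)/Q(1)) = 0.5403·log₂(0.5403/0.3938) = 0.24654
  P(2)·log₂(P(2)/Q(2)) = 0.3942·log₂(0.3942/0.1455) = 0.56682
  P(3)·log₂(P(3)/Q(3)) = 0.0317·log₂(0.0317/0.4508) = -0.12141
  P(4)·log₂(P(4)/Q(4)) = 0.0338·log₂(0.0338/0.0099) = 0.05988

D_KL(P||Q) = 0.24654 + 0.56682 - 0.12141 + 0.05988 = 0.75183 ≈ 0.7518 bits

D_KL(Q||P) = Σ Q(x) log₂(Q(x)/P(x))

Computing term by term:
  Q(1)·log₂(Q(1)/P(1)) = 0.3938·log₂(0.3938/0.5403) = -0.17969
  Q(2)·log₂(Q(2)/P(2)) = 0.1455·log₂(0.1455/0.3942) = -0.20922
  Q(3)·log₂(Q(3)/P(3)) = 0.4508·log₂(0.4508/0.0317) = 1.72653
  Q(4)·log₂(Q(4)/P(4)) = 0.0099·log₂(0.0099/0.0338) = -0.01754

D_KL(Q||P) = -0.17969 - 0.20922 + 1.72653 - 0.01754 = 1.32008 ≈ 1.3201 bits

These are NOT equal (difference: 0.5683 bits). KL divergence is asymmetric: D_KL(P||Q) ≠ D_KL(Q||P) in general.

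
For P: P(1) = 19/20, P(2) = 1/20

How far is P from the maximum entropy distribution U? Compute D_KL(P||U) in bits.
0.7136 bits

U(i) = 1/2 for all i

D_KL(P||U) = Σ P(x) log₂(P(x) / (1/2))
           = Σ P(x) log₂(P(x)) + log₂(2)
           = log₂(2) - H(P)

H(P) = -Σ P(x) log₂(P(x)):
  -P(1)·log₂(P(1)) = -(19/20)·log₂(19/20) = 0.07030
  -P(2)·log₂(P(2)) = -(1/20)·log₂(1/20) = 0.21610
H(P) = 0.07030 + 0.21610 = 0.28640 bits

log₂(2) = 1.00000 bits

D_KL(P||U) = 1.00000 - 0.28640 = 0.71360 ≈ 0.7136 bits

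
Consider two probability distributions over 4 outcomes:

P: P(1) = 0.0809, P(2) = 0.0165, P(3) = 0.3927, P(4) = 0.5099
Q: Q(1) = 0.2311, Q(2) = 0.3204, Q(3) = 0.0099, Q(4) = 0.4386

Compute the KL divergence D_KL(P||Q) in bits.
2.0029 bits

D_KL(P||Q) = Σ P(x) log₂(P(x)/Q(x))

Computing term by term:
  P(1)·log₂(P(1)/Q(1)) = 0.0809·log₂(0.0809/0.2311) = -0.12251
  P(2)·log₂(P(2)/Q(2)) = 0.0165·log₂(0.0165/0.3204) = -0.07061
  P(3)·log₂(P(3)/Q(3)) = 0.3927·log₂(0.3927/0.0099) = 2.08518
  P(4)·log₂(P(4)/Q(4)) = 0.5099·log₂(0.5099/0.4386) = 0.11081

D_KL(P||Q) = -0.12251 - 0.07061 + 2.08518 + 0.11081 = 2.00287 ≈ 2.0029 bits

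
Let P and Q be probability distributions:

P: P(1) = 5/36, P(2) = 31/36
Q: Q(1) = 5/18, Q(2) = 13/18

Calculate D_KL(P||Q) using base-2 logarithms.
0.0796 bits

D_KL(P||Q) = Σ P(x) log₂(P(x)/Q(x))

Computing term by term:
  P(1)·log₂(P(1)/Q(1)) = (5/36)·log₂((5/36)/(5/18)) = -0.13889
  P(2)·log₂(P(2)/Q(2)) = (31/36)·log₂((31/36)/(13/18)) = 0.21851

D_KL(P||Q) = -0.13889 + 0.21851 = 0.07962 ≈ 0.0796 bits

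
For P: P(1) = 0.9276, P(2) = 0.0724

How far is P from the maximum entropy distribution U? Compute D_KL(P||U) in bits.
0.6252 bits

U(i) = 1/2 for all i

D_KL(P||U) = Σ P(x) log₂(P(x) / (1/2))
           = Σ P(x) log₂(P(x)) + log₂(2)
           = log₂(2) - H(P)

H(P) = -Σ P(x) log₂(P(x)):
  -P(1)·log₂(P(1)) = -(0.9276)·log₂(0.9276) = 0.10058
  -P(2)·log₂(P(2)) = -(0.0724)·log₂(0.0724) = 0.27424
H(P) = 0.10058 + 0.27424 = 0.37482 bits

log₂(2) = 1.00000 bits

D_KL(P||U) = 1.00000 - 0.37482 = 0.62518 ≈ 0.6252 bits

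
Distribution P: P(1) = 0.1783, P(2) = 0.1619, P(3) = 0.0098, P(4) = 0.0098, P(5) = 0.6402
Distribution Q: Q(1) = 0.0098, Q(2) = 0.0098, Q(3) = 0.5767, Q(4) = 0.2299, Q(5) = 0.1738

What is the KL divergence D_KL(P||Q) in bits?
2.5034 bits

D_KL(P||Q) = Σ P(x) log₂(P(x)/Q(x))

Computing term by term:
  P(1)·log₂(P(1)/Q(1)) = 0.1783·log₂(0.1783/0.0098) = 0.74625
  P(2)·log₂(P(2)/Q(2)) = 0.1619·log₂(0.1619/0.0098) = 0.65508
  P(3)·log₂(P(3)/Q(3)) = 0.0098·log₂(0.0098/0.5767) = -0.05761
  P(4)·log₂(P(4)/Q(4)) = 0.0098·log₂(0.0098/0.2299) = -0.04461
  P(5)·log₂(P(5)/Q(5)) = 0.6402·log₂(0.6402/0.1738) = 1.20428

D_KL(P||Q) = 0.74625 + 0.65508 - 0.05761 - 0.04461 + 1.20428 = 2.50339 ≈ 2.5034 bits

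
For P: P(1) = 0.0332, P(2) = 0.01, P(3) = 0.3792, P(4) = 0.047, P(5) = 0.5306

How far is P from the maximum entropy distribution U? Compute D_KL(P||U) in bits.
0.8694 bits

U(i) = 1/5 for all i

D_KL(P||U) = Σ P(x) log₂(P(x) / (1/5))
           = Σ P(x) log₂(P(x)) + log₂(5)
           = log₂(5) - H(P)

H(P) = -Σ P(x) log₂(P(x)):
  -P(1)·log₂(P(1)) = -(0.0332)·log₂(0.0332) = 0.16310
  -P(2)·log₂(P(2)) = -(0.01)·log₂(0.01) = 0.06644
  -P(3)·log₂(P(3)) = -(0.3792)·log₂(0.3792) = 0.53049
  -P(4)·log₂(P(4)) = -(0.047)·log₂(0.047) = 0.20733
  -P(5)·log₂(P(5)) = -(0.5306)·log₂(0.5306) = 0.48513
H(P) = 0.16310 + 0.06644 + 0.53049 + 0.20733 + 0.48513 = 1.45249 bits

log₂(5) = 2.32193 bits

D_KL(P||U) = 2.32193 - 1.45249 = 0.86944 ≈ 0.8694 bits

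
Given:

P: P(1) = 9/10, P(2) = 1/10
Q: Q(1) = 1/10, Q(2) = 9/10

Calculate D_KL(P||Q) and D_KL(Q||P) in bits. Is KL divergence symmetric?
D_KL(P||Q) = 2.5359 bits, D_KL(Q||P) = 2.5359 bits. The two values coincide for this particular pair, but no — KL divergence is not symmetric in general.

D_KL(P||Q) = Σ P(x) log₂(P(x)/Q(x))

Computing term by term:
  P(1)·log₂(P(1)/Q(1)) = (9/10)·log₂((9/10)/(1/10)) = 2.85293
  P(2)·log₂(P(2)/Q(2)) = (1/10)·log₂((1/10)/(9/10)) = -0.31699

D_KL(P||Q) = 2.85293 - 0.31699 = 2.53594 ≈ 2.5359 bits

D_KL(Q||P) = Σ Q(x) log₂(Q(x)/P(x))

Computing term by term:
  Q(1)·log₂(Q(1)/P(1)) = (1/10)·log₂((1/10)/(9/10)) = -0.31699
  Q(2)·log₂(Q(2)/P(2)) = (9/10)·log₂((9/10)/(1/10)) = 2.85293

D_KL(Q||P) = -0.31699 + 2.85293 = 2.53594 ≈ 2.5359 bits

These ARE equal here. Q is P with outcomes relabeled (Q(1) = P(2), Q(2) = P(1)) by a relabeling that is its own inverse, so the two sums contain exactly the same terms in a different order. This is a special case — KL divergence is not symmetric in general: D_KL(P||Q) ≠ D_KL(Q||P) for most P, Q.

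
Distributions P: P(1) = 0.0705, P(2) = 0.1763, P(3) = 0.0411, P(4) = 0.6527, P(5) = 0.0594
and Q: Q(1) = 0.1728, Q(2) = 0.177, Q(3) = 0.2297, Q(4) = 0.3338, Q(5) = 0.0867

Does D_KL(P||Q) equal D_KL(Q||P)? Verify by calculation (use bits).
D_KL(P||Q) = 0.4048 bits, D_KL(Q||P) = 0.5191 bits. No — D_KL(P||Q) ≠ D_KL(Q||P) for this pair.

D_KL(P||Q) = Σ P(x) log₂(P(x)/Q(x))

Computing term by term:
  P(1)·log₂(P(1)/Q(1)) = 0.0705·log₂(0.0705/0.1728) = -0.09119
  P(2)·log₂(P(2)/Q(2)) = 0.1763·log₂(0.1763/0.177) = -0.00101
  P(3)·log₂(P(3)/Q(3)) = 0.0411·log₂(0.0411/0.2297) = -0.10203
  P(4)·log₂(P(4)/Q(4)) = 0.6527·log₂(0.6527/0.3338) = 0.63145
  P(5)·log₂(P(5)/Q(5)) = 0.0594·log₂(0.0594/0.0867) = -0.03241

D_KL(P||Q) = -0.09119 - 0.00101 - 0.10203 + 0.63145 - 0.03241 = 0.40481 ≈ 0.4048 bits

D_KL(Q||P) = Σ Q(x) log₂(Q(x)/P(x))

Computing term by term:
  Q(1)·log₂(Q(1)/P(1)) = 0.1728·log₂(0.1728/0.0705) = 0.22350
  Q(2)·log₂(Q(2)/P(2)) = 0.177·log₂(0.177/0.1763) = 0.00101
  Q(3)·log₂(Q(3)/P(3)) = 0.2297·log₂(0.2297/0.0411) = 0.57024
  Q(4)·log₂(Q(4)/P(4)) = 0.3338·log₂(0.3338/0.6527) = -0.32293
  Q(5)·log₂(Q(5)/P(5)) = 0.0867·log₂(0.0867/0.0594) = 0.04730

D_KL(Q||P) = 0.22350 + 0.00101 + 0.57024 - 0.32293 + 0.04730 = 0.51912 ≈ 0.5191 bits

These are NOT equal (difference: 0.1143 bits). KL divergence is asymmetric: D_KL(P||Q) ≠ D_KL(Q||P) in general.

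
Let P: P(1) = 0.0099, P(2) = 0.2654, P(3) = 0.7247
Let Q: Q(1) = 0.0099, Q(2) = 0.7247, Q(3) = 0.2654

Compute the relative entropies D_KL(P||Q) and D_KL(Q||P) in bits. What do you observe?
D_KL(P||Q) = 0.6656 bits, D_KL(Q||P) = 0.6656 bits. The two directions give the same value here, because Q is a self-inverse relabeling of P; in general KL divergence is asymmetric.

D_KL(P||Q) = Σ P(x) log₂(P(x)/Q(x))

Computing term by term:
  P(1)·log₂(P(1)/Q(1)) = 0.0099·log₂(0.0099/0.0099) = 0.00000
  P(2)·log₂(P(2)/Q(2)) = 0.2654·log₂(0.2654/0.7247) = -0.38462
  P(3)·log₂(P(3)/Q(3)) = 0.7247·log₂(0.7247/0.2654) = 1.05025

D_KL(P||Q) = 0.00000 - 0.38462 + 1.05025 = 0.66563 ≈ 0.6656 bits

D_KL(Q||P) = Σ Q(x) log₂(Q(x)/P(x))

Computing term by term:
  Q(1)·log₂(Q(1)/P(1)) = 0.0099·log₂(0.0099/0.0099) = 0.00000
  Q(2)·log₂(Q(2)/P(2)) = 0.7247·log₂(0.7247/0.2654) = 1.05025
  Q(3)·log₂(Q(3)/P(3)) = 0.2654·log₂(0.2654/0.7247) = -0.38462

D_KL(Q||P) = 0.00000 + 1.05025 - 0.38462 = 0.66563 ≈ 0.6656 bits

These ARE equal here. Q is P with outcomes relabeled (Q(2) = P(3), Q(3) = P(2)) by a relabeling that is its own inverse, so the two sums contain exactly the same terms in a different order. This is a special case — KL divergence is not symmetric in general: D_KL(P||Q) ≠ D_KL(Q||P) for most P, Q.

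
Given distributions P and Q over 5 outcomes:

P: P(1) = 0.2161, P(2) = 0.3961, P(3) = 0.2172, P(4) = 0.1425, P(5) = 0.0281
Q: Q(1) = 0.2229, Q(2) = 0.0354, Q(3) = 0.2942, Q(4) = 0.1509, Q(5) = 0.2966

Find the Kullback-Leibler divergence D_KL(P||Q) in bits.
1.1680 bits

D_KL(P||Q) = Σ P(x) log₂(P(x)/Q(x))

Computing term by term:
  P(1)·log₂(P(1)/Q(1)) = 0.2161·log₂(0.2161/0.2229) = -0.00966
  P(2)·log₂(P(2)/Q(2)) = 0.3961·log₂(0.3961/0.0354) = 1.38003
  P(3)·log₂(P(3)/Q(3)) = 0.2172·log₂(0.2172/0.2942) = -0.09508
  P(4)·log₂(P(4)/Q(4)) = 0.1425·log₂(0.1425/0.1509) = -0.01177
  P(5)·log₂(P(5)/Q(5)) = 0.0281·log₂(0.0281/0.2966) = -0.09554

D_KL(P||Q) = -0.00966 + 1.38003 - 0.09508 - 0.01177 - 0.09554 = 1.16798 ≈ 1.1680 bits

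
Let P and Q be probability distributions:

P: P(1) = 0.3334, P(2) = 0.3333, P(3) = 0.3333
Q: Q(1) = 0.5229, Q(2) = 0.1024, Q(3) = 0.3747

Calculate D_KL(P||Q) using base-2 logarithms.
0.2947 bits

D_KL(P||Q) = Σ P(x) log₂(P(x)/Q(x))

Computing term by term:
  P(1)·log₂(P(1)/Q(1)) = 0.3334·log₂(0.3334/0.5229) = -0.21647
  P(2)·log₂(P(2)/Q(2)) = 0.3333·log₂(0.3333/0.1024) = 0.56748
  P(3)·log₂(P(3)/Q(3)) = 0.3333·log₂(0.3333/0.3747) = -0.05630

D_KL(P||Q) = -0.21647 + 0.56748 - 0.05630 = 0.29471 ≈ 0.2947 bits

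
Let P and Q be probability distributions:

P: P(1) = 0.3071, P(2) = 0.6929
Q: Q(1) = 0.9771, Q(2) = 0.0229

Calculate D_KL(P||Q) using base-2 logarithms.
2.8957 bits

D_KL(P||Q) = Σ P(x) log₂(P(x)/Q(x))

Computing term by term:
  P(1)·log₂(P(1)/Q(1)) = 0.3071·log₂(0.3071/0.9771) = -0.51279
  P(2)·log₂(P(2)/Q(2)) = 0.6929·log₂(0.6929/0.0229) = 3.40853

D_KL(P||Q) = -0.51279 + 3.40853 = 2.89574 ≈ 2.8957 bits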